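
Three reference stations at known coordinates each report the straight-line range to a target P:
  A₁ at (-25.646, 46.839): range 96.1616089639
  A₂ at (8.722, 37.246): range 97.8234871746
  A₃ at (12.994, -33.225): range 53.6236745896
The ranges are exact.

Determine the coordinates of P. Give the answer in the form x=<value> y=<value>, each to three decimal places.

x=-38.417 y=-48.471

eq1: (x + 25.646)² + (y − 46.839)² = 96.1616089639²
eq2: (x − 8.722)² + (y − 37.246)² = 97.8234871746²
eq3: (x − 12.994)² + (y + 33.225)² = 53.6236745896²
eq2−eq3, eq2−eq1 (x²,y² cancel):
  8.544·x − 140.942·y = 6503.343028
  -68.736·x + 19.186·y = 1710.651041
det = 8.544·19.186 − -140.942·-68.736 = -9523.864128
x = (6503.343028·19.186 − -140.942·1710.651041) / -9523.864128 = -38.416730
y = (8.544·1710.651041 − 6503.343028·-68.736) / -9523.864128 = -48.470829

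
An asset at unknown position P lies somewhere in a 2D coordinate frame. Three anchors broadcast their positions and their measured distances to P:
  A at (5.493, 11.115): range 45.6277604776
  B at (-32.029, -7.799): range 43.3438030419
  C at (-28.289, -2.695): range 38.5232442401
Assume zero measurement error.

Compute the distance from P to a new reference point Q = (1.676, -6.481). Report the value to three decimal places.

54.508

eq1: (x − 5.493)² + (y − 11.115)² = 45.6277604776²
eq2: (x + 32.029)² + (y + 7.799)² = 43.3438030419²
eq3: (x + 28.289)² + (y + 2.695)² = 38.5232442401²
eq1−eq3, eq1−eq2 (x²,y² cancel):
  -67.564·x − 27.620·y = 1251.666451
  -75.044·x − 37.828·y = 1136.172232
det = -67.564·-37.828 − -27.620·-75.044 = 483.095712
x = (1251.666451·-37.828 − -27.620·1136.172232) / 483.095712 = -33.051342
y = (-67.564·1136.172232 − 1251.666451·-75.044) / 483.095712 = 35.532744
|P − Q| = √((-33.051342 − 1.676)² + (35.532744 − -6.481)²) = 54.508192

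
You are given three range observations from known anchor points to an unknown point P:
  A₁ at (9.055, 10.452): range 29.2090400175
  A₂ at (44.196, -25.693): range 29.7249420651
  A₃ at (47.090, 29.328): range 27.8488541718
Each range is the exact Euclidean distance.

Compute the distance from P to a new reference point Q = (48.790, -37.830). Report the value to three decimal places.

42.626

eq1: (x − 9.055)² + (y − 10.452)² = 29.2090400175²
eq2: (x − 44.196)² + (y + 25.693)² = 29.7249420651²
eq3: (x − 47.090)² + (y − 29.328)² = 27.8488541718²
eq2−eq1, eq2−eq3 (x²,y² cancel):
  -70.282·x + 72.290·y = -2391.775174
  5.788·x + 110.042·y = 572.196521
det = -70.282·110.042 − 72.290·5.788 = -8152.386364
x = (-2391.775174·110.042 − 72.290·572.196521) / -8152.386364 = 37.358363
y = (-70.282·572.196521 − -2391.775174·5.788) / -8152.386364 = 3.234822
|P − Q| = √((37.358363 − 48.790)² + (3.234822 − -37.830)²) = 42.626306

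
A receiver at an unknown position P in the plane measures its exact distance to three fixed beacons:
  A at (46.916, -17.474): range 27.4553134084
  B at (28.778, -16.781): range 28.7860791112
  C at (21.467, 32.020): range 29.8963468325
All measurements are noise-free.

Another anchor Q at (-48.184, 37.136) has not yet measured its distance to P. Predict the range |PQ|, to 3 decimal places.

93.346

eq1: (x − 46.916)² + (y + 17.474)² = 27.4553134084²
eq2: (x − 28.778)² + (y + 16.781)² = 28.7860791112²
eq3: (x − 21.467)² + (y − 32.020)² = 29.8963468325²
eq1−eq3, eq1−eq2 (x²,y² cancel):
  -50.898·x + 98.988·y = -1160.336563
  -36.276·x + 1.386·y = -1471.520603
det = -50.898·1.386 − 98.988·-36.276 = 3520.344060
x = (-1160.336563·1.386 − 98.988·-1471.520603) / 3520.344060 = 40.920618
y = (-50.898·-1471.520603 − -1160.336563·-36.276) / 3520.344060 = 9.318716
|P − Q| = √((40.920618 − -48.184)² + (9.318716 − 37.136)²) = 93.345778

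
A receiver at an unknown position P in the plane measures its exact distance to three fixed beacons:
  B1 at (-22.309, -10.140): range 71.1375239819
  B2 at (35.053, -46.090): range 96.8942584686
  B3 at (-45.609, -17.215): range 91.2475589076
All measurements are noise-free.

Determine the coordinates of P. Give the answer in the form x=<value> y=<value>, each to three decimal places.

eq1: (x + 22.309)² + (y + 10.140)² = 71.1375239819²
eq2: (x − 35.053)² + (y + 46.090)² = 96.8942584686²
eq3: (x + 45.609)² + (y + 17.215)² = 91.2475589076²
eq2−eq3, eq2−eq1 (x²,y² cancel):
  -161.324·x + 57.750·y = 85.916515
  -114.724·x + 71.900·y = 1575.460178
det = -161.324·71.900 − 57.750·-114.724 = -4973.884600
x = (85.916515·71.900 − 57.750·1575.460178) / -4973.884600 = 17.050140
y = (-161.324·1575.460178 − 85.916515·-114.724) / -4973.884600 = 49.117113

x=17.050 y=49.117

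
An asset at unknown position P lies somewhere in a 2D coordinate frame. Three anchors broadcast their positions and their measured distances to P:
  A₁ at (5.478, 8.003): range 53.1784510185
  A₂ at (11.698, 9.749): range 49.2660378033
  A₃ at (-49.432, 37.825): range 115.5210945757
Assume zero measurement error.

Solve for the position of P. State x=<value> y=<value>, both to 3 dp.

eq1: (x − 5.478)² + (y − 8.003)² = 53.1784510185²
eq2: (x − 11.698)² + (y − 9.749)² = 49.2660378033²
eq3: (x + 49.432)² + (y − 37.825)² = 115.5210945757²
eq3−eq2, eq3−eq1 (x²,y² cancel):
  122.260·x − 56.152·y = 7275.613767
  109.820·x − 59.644·y = 6736.978883
det = 122.260·-59.644 − -56.152·109.820 = -1125.462800
x = (7275.613767·-59.644 − -56.152·6736.978883) / -1125.462800 = 49.447986
y = (122.260·6736.978883 − 7275.613767·109.820) / -1125.462800 = -21.906663

x=49.448 y=-21.907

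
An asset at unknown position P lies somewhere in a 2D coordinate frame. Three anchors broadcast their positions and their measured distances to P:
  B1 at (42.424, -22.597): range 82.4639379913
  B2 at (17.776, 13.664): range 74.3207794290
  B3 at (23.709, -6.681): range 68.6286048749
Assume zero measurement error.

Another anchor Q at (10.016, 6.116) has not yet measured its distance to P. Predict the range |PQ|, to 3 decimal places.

63.531

eq1: (x − 42.424)² + (y + 22.597)² = 82.4639379913²
eq2: (x − 17.776)² + (y − 13.664)² = 74.3207794290²
eq3: (x − 23.709)² + (y + 6.681)² = 68.6286048749²
eq1−eq3, eq1−eq2 (x²,y² cancel):
  -37.430·x + 31.832·y = 386.747919
  -49.296·x + 72.522·y = -531.006299
det = -37.430·72.522 − 31.832·-49.296 = -1145.308188
x = (386.747919·72.522 − 31.832·-531.006299) / -1145.308188 = -39.247711
y = (-37.430·-531.006299 − 386.747919·-49.296) / -1145.308188 = -34.000186
|P − Q| = √((-39.247711 − 10.016)² + (-34.000186 − 6.116)²) = 63.531265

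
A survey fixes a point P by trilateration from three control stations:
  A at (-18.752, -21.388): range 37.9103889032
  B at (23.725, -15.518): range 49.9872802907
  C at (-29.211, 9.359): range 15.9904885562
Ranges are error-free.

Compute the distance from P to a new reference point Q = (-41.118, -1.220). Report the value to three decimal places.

eq1: (x + 18.752)² + (y + 21.388)² = 37.9103889032²
eq2: (x − 23.725)² + (y + 15.518)² = 49.9872802907²
eq3: (x + 29.211)² + (y − 9.359)² = 15.9904885562²
eq2−eq1, eq2−eq3 (x²,y² cancel):
  -84.954·x − 11.740·y = 1066.930703
  -105.872·x + 49.754·y = 2380.221920
det = -84.954·49.754 − -11.740·-105.872 = -5469.738596
x = (1066.930703·49.754 − -11.740·2380.221920) / -5469.738596 = -14.813848
y = (-84.954·2380.221920 − 1066.930703·-105.872) / -5469.738596 = 16.317285
|P − Q| = √((-14.813848 − -41.118)² + (16.317285 − -1.220)²) = 31.614313

31.614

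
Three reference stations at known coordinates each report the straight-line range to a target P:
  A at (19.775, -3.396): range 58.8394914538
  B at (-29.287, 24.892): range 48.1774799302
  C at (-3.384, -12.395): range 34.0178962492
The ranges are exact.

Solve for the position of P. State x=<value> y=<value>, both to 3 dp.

x=-35.756 y=-22.849

eq1: (x − 19.775)² + (y + 3.396)² = 58.8394914538²
eq2: (x + 29.287)² + (y − 24.892)² = 48.1774799302²
eq3: (x + 3.384)² + (y + 12.395)² = 34.0178962492²
eq2−eq3, eq2−eq1 (x²,y² cancel):
  51.806·x − 74.574·y = -148.400245
  98.124·x − 56.576·y = -2215.772774
det = 51.806·-56.576 − -74.574·98.124 = 4386.522920
x = (-148.400245·-56.576 − -74.574·-2215.772774) / 4386.522920 = -35.755688
y = (51.806·-2215.772774 − -148.400245·98.124) / 4386.522920 = -22.849236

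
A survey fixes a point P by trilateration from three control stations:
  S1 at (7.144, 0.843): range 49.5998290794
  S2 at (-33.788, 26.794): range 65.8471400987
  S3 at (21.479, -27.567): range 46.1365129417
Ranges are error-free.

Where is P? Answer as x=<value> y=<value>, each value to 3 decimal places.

x=-23.408 y=-38.230

eq1: (x − 7.144)² + (y − 0.843)² = 49.5998290794²
eq2: (x + 33.788)² + (y − 26.794)² = 65.8471400987²
eq3: (x − 21.479)² + (y + 27.567)² = 46.1365129417²
eq3−eq2, eq3−eq1 (x²,y² cancel):
  -110.534·x + 108.722·y = -1569.007583
  -28.670·x + 56.820·y = -1501.104763
det = -110.534·56.820 − 108.722·-28.670 = -3163.482140
x = (-1569.007583·56.820 − 108.722·-1501.104763) / -3163.482140 = -23.408415
y = (-110.534·-1501.104763 − -1569.007583·-28.670) / -3163.482140 = -38.229919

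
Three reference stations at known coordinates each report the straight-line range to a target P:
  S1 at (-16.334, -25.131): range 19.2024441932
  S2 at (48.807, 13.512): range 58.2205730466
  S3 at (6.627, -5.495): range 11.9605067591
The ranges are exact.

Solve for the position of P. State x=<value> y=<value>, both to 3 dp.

x=-4.425 y=-10.068

eq1: (x + 16.334)² + (y + 25.131)² = 19.2024441932²
eq2: (x − 48.807)² + (y − 13.512)² = 58.2205730466²
eq3: (x − 6.627)² + (y + 5.495)² = 11.9605067591²
eq1−eq2, eq1−eq3 (x²,y² cancel):
  130.282·x + 77.286·y = -1354.570587
  45.922·x + 39.272·y = -598.574422
det = 130.282·39.272 − 77.286·45.922 = 1567.307012
x = (-1354.570587·39.272 − 77.286·-598.574422) / 1567.307012 = -4.424962
y = (130.282·-598.574422 − -1354.570587·45.922) / 1567.307012 = -10.067512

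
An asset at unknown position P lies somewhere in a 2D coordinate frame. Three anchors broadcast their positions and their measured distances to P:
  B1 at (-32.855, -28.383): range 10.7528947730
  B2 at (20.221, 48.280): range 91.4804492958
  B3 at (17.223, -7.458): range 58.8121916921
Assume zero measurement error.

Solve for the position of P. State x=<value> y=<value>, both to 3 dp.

eq1: (x + 32.855)² + (y + 28.383)² = 10.7528947730²
eq2: (x − 20.221)² + (y − 48.280)² = 91.4804492958²
eq3: (x − 17.223)² + (y + 7.458)² = 58.8121916921²
eq2−eq3, eq2−eq1 (x²,y² cancel):
  -5.996·x − 111.476·y = 2522.204964
  -106.152·x − 153.326·y = 7398.246330
det = -5.996·-153.326 − -111.476·-106.152 = -10914.057656
x = (2522.204964·-153.326 − -111.476·7398.246330) / -10914.057656 = -40.132398
y = (-5.996·7398.246330 − 2522.204964·-106.152) / -10914.057656 = -20.466927

x=-40.132 y=-20.467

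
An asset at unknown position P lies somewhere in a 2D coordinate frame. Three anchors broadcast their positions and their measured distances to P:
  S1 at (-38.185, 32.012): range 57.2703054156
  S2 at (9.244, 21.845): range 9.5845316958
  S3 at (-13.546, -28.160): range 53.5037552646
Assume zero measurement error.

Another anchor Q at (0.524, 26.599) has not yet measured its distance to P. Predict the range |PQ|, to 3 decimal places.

eq1: (x + 38.185)² + (y − 32.012)² = 57.2703054156²
eq2: (x − 9.244)² + (y − 21.845)² = 9.5845316958²
eq3: (x + 13.546)² + (y + 28.160)² = 53.5037552646²
eq1−eq3, eq1−eq2 (x²,y² cancel):
  49.278·x − 120.344·y = -1089.146598
  94.858·x − 20.334·y = 1267.817827
det = 49.278·-20.334 − -120.344·94.858 = 10413.572300
x = (-1089.146598·-20.334 − -120.344·1267.817827) / 10413.572300 = 16.778198
y = (49.278·1267.817827 − -1089.146598·94.858) / 10413.572300 = 15.920550
|P − Q| = √((16.778198 − 0.524)² + (15.920550 − 26.599)²) = 19.448091

19.448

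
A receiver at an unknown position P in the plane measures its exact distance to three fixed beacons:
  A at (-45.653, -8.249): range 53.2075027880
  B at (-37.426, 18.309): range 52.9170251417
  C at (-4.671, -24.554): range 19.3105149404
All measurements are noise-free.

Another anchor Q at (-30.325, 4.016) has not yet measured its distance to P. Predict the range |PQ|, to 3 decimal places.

eq1: (x + 45.653)² + (y + 8.249)² = 53.2075027880²
eq2: (x + 37.426)² + (y − 18.309)² = 52.9170251417²
eq3: (x + 4.671)² + (y + 24.554)² = 19.3105149404²
eq2−eq3, eq2−eq1 (x²,y² cancel):
  65.510·x − 85.726·y = 1316.107763
  -16.454·x − 53.116·y = 385.490650
det = 65.510·-53.116 − -85.726·-16.454 = -4890.164764
x = (1316.107763·-53.116 − -85.726·385.490650) / -4890.164764 = 7.537539
y = (65.510·385.490650 − 1316.107763·-16.454) / -4890.164764 = -9.592464
|P − Q| = √((7.537539 − -30.325)² + (-9.592464 − 4.016)²) = 40.233844

40.234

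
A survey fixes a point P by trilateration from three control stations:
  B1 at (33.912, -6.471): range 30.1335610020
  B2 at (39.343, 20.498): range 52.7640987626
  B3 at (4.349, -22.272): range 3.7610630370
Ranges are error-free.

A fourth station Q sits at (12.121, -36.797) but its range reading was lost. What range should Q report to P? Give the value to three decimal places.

eq1: (x − 33.912)² + (y + 6.471)² = 30.1335610020²
eq2: (x − 39.343)² + (y − 20.498)² = 52.7640987626²
eq3: (x − 4.349)² + (y + 22.272)² = 3.7610630370²
eq3−eq1, eq3−eq2 (x²,y² cancel):
  59.126·x + 31.602·y = -216.944103
  69.988·x + 85.540·y = -1316.820655
det = 59.126·85.540 − 31.602·69.988 = 2845.877264
x = (-216.944103·85.540 − 31.602·-1316.820655) / 2845.877264 = 8.101814
y = (59.126·-1316.820655 − -216.944103·69.988) / 2845.877264 = -22.023035
|P − Q| = √((8.101814 − 12.121)² + (-22.023035 − -36.797)²) = 15.310908

15.311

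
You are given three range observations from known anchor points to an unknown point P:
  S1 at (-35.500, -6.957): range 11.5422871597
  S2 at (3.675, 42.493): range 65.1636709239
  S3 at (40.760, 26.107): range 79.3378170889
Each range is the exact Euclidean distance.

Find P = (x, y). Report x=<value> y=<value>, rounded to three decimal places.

x=-27.146 y=-14.921

eq1: (x + 35.500)² + (y + 6.957)² = 11.5422871597²
eq2: (x − 3.675)² + (y − 42.493)² = 65.1636709239²
eq3: (x − 40.760)² + (y − 26.107)² = 79.3378170889²
eq2−eq3, eq2−eq1 (x²,y² cancel):
  74.170·x − 32.772·y = -1524.392837
  -78.350·x − 98.900·y = 3602.568790
det = 74.170·-98.900 − -32.772·-78.350 = -9903.099200
x = (-1524.392837·-98.900 − -32.772·3602.568790) / -9903.099200 = -27.145627
y = (74.170·3602.568790 − -1524.392837·-78.350) / -9903.099200 = -14.921223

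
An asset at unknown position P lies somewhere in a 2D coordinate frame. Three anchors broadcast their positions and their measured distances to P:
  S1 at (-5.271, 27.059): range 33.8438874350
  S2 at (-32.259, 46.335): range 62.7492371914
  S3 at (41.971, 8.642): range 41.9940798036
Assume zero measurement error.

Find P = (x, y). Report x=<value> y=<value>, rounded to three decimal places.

eq1: (x + 5.271)² + (y − 27.059)² = 33.8438874350²
eq2: (x + 32.259)² + (y − 46.335)² = 62.7492371914²
eq3: (x − 41.971)² + (y − 8.642)² = 41.9940798036²
eq3−eq1, eq3−eq2 (x²,y² cancel):
  -94.484·x + 36.834·y = -458.182061
  -148.460·x + 75.386·y = -822.637729
det = -94.484·75.386 − 36.834·-148.460 = -1654.395184
x = (-458.182061·75.386 − 36.834·-822.637729) / -1654.395184 = 2.562553
y = (-94.484·-822.637729 − -458.182061·-148.460) / -1654.395184 = -5.865826

x=2.563 y=-5.866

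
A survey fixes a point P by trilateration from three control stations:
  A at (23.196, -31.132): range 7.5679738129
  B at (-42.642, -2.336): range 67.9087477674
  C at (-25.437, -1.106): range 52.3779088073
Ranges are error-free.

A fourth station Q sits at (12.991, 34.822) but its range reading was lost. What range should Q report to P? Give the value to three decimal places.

eq1: (x − 23.196)² + (y + 31.132)² = 7.5679738129²
eq2: (x + 42.642)² + (y + 2.336)² = 67.9087477674²
eq3: (x + 25.437)² + (y + 1.106)² = 52.3779088073²
eq3−eq2, eq3−eq1 (x²,y² cancel):
  -34.410·x − 2.460·y = -692.619837
  97.266·x − 60.052·y = 3545.162738
det = -34.410·-60.052 − -2.460·97.266 = 2305.663680
x = (-692.619837·-60.052 − -2.460·3545.162738) / 2305.663680 = 21.822049
y = (-34.410·3545.162738 − -692.619837·97.266) / 2305.663680 = -23.689790
|P − Q| = √((21.822049 − 12.991)² + (-23.689790 − 34.822)²) = 59.174463

59.174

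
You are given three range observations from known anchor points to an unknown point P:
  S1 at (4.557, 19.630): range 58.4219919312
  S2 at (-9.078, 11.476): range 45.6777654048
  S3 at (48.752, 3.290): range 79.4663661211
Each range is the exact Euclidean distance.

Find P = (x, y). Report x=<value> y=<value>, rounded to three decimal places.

eq1: (x − 4.557)² + (y − 19.630)² = 58.4219919312²
eq2: (x + 9.078)² + (y − 11.476)² = 45.6777654048²
eq3: (x − 48.752)² + (y − 3.290)² = 79.4663661211²
eq3−eq2, eq3−eq1 (x²,y² cancel):
  -115.660·x + 16.372·y = 2054.972148
  -88.390·x + 32.680·y = 920.295748
det = -115.660·32.680 − 16.372·-88.390 = -2332.647720
x = (2054.972148·32.680 − 16.372·920.295748) / -2332.647720 = -22.330593
y = (-115.660·920.295748 − 2054.972148·-88.390) / -2332.647720 = -32.237007

x=-22.331 y=-32.237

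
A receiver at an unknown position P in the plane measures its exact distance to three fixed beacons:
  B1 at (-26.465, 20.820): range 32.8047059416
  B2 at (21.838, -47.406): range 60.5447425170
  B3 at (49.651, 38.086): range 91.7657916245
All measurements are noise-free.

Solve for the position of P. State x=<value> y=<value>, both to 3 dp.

x=-27.257 y=-11.975

eq1: (x + 26.465)² + (y − 20.820)² = 32.8047059416²
eq2: (x − 21.838)² + (y + 47.406)² = 60.5447425170²
eq3: (x − 49.651)² + (y − 38.086)² = 91.7657916245²
eq3−eq2, eq3−eq1 (x²,y² cancel):
  -55.626·x − 170.984·y = 3563.756549
  -152.232·x − 34.532·y = 4562.915209
det = -55.626·-34.532 − -170.984·-152.232 = -24108.359256
x = (3563.756549·-34.532 − -170.984·4562.915209) / -24108.359256 = -27.257013
y = (-55.626·4562.915209 − 3563.756549·-152.232) / -24108.359256 = -11.975144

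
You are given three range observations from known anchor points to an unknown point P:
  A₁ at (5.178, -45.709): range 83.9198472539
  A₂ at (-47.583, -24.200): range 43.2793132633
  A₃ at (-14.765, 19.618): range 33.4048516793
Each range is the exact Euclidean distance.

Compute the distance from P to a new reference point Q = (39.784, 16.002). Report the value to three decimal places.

88.003

eq1: (x − 5.178)² + (y + 45.709)² = 83.9198472539²
eq2: (x + 47.583)² + (y + 24.200)² = 43.2793132633²
eq3: (x + 14.765)² + (y − 19.618)² = 33.4048516793²
eq2−eq3, eq2−eq1 (x²,y² cancel):
  65.636·x + 87.636·y = -1489.695899
  105.522·x − 43.018·y = -5903.099331
det = 65.636·-43.018 − 87.636·105.522 = -12071.055440
x = (-1489.695899·-43.018 − 87.636·-5903.099331) / -12071.055440 = -48.165445
y = (65.636·-5903.099331 − -1489.695899·105.522) / -12071.055440 = 19.075394
|P − Q| = √((-48.165445 − 39.784)² + (19.075394 − 16.002)²) = 88.003128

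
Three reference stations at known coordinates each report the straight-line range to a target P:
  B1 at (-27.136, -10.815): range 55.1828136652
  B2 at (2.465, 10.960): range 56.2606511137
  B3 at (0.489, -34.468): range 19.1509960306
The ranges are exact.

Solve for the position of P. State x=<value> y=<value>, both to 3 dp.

eq1: (x + 27.136)² + (y + 10.815)² = 55.1828136652²
eq2: (x − 2.465)² + (y − 10.960)² = 56.2606511137²
eq3: (x − 0.489)² + (y + 34.468)² = 19.1509960306²
eq2−eq1, eq2−eq3 (x²,y² cancel):
  -59.202·x − 43.550·y = 847.246836
  -3.952·x − 90.856·y = 3860.584535
det = -59.202·-90.856 − -43.550·-3.952 = 5206.747312
x = (847.246836·-90.856 − -43.550·3860.584535) / 5206.747312 = 17.506323
y = (-59.202·3860.584535 − 847.246836·-3.952) / 5206.747312 = -43.252724

x=17.506 y=-43.253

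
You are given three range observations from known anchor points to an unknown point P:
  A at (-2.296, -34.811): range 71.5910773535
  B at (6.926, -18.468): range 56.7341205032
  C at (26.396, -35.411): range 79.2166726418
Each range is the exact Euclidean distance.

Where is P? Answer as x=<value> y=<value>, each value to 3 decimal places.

x=-6.490 y=36.657

eq1: (x + 2.296)² + (y + 34.811)² = 71.5910773535²
eq2: (x − 6.926)² + (y + 18.468)² = 56.7341205032²
eq3: (x − 26.396)² + (y + 35.411)² = 79.2166726418²
eq1−eq3, eq1−eq2 (x²,y² cancel):
  57.384·x − 1.200·y = -416.388468
  18.444·x + 32.686·y = 1078.481090
det = 57.384·32.686 − -1.200·18.444 = 1897.786224
x = (-416.388468·32.686 − -1.200·1078.481090) / 1897.786224 = -6.489612
y = (57.384·1078.481090 − -416.388468·18.444) / 1897.786224 = 36.657147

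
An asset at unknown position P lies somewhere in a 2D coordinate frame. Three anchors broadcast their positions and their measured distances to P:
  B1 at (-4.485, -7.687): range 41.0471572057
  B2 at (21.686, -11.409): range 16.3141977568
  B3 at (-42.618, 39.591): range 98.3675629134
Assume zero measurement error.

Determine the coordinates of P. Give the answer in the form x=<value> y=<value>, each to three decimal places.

eq1: (x + 4.485)² + (y + 7.687)² = 41.0471572057²
eq2: (x − 21.686)² + (y + 11.409)² = 16.3141977568²
eq3: (x + 42.618)² + (y − 39.591)² = 98.3675629134²
eq2−eq1, eq2−eq3 (x²,y² cancel):
  -52.342·x + 7.444·y = -1939.958749
  -128.608·x + 102.000·y = -6626.731057
det = -52.342·102.000 − 7.444·-128.608 = -4381.526048
x = (-1939.958749·102.000 − 7.444·-6626.731057) / -4381.526048 = 33.902892
y = (-52.342·-6626.731057 − -1939.958749·-128.608) / -4381.526048 = -22.221057

x=33.903 y=-22.221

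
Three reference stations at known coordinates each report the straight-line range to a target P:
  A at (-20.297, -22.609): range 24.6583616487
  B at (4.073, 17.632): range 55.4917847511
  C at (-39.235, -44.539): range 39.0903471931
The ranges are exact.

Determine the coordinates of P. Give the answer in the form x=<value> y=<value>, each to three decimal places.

eq1: (x + 20.297)² + (y + 22.609)² = 24.6583616487²
eq2: (x − 4.073)² + (y − 17.632)² = 55.4917847511²
eq3: (x + 39.235)² + (y + 44.539)² = 39.0903471931²
eq3−eq2, eq3−eq1 (x²,y² cancel):
  86.616·x + 124.342·y = -4746.913924
  37.876·x + 43.860·y = -1679.952212
det = 86.616·43.860 − 124.342·37.876 = -910.599832
x = (-4746.913924·43.860 − 124.342·-1679.952212) / -910.599832 = -0.756615
y = (86.616·-1679.952212 − -4746.913924·37.876) / -910.599832 = -37.649217

x=-0.757 y=-37.649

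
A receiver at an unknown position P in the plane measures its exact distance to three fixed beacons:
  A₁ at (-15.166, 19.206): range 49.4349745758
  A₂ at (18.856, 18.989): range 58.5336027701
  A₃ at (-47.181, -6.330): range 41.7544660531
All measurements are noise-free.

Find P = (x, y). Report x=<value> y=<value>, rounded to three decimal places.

x=-12.907 y=-30.177

eq1: (x + 15.166)² + (y − 19.206)² = 49.4349745758²
eq2: (x − 18.856)² + (y − 18.989)² = 58.5336027701²
eq3: (x + 47.181)² + (y + 6.330)² = 41.7544660531²
eq2−eq1, eq2−eq3 (x²,y² cancel):
  -68.044·x + 0.434·y = 865.113077
  -132.074·x − 50.638·y = 3232.732022
det = -68.044·-50.638 − 0.434·-132.074 = 3502.932188
x = (865.113077·-50.638 − 0.434·3232.732022) / 3502.932188 = -12.906502
y = (-68.044·3232.732022 − 865.113077·-132.074) / 3502.932188 = -30.177311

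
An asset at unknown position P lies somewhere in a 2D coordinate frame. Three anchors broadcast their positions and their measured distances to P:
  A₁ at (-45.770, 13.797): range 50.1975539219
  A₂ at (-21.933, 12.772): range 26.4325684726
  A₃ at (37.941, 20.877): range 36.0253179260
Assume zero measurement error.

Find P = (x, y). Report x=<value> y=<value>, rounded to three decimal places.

x=4.139 y=8.418

eq1: (x + 45.770)² + (y − 13.797)² = 50.1975539219²
eq2: (x + 21.933)² + (y − 12.772)² = 26.4325684726²
eq3: (x − 37.941)² + (y − 20.877)² = 36.0253179260²
eq2−eq1, eq2−eq3 (x²,y² cancel):
  -47.674·x + 2.050·y = -180.044108
  119.748·x + 16.210·y = 632.045281
det = -47.674·16.210 − 2.050·119.748 = -1018.278940
x = (-180.044108·16.210 − 2.050·632.045281) / -1018.278940 = 4.138559
y = (-47.674·632.045281 − -180.044108·119.748) / -1018.278940 = 8.418327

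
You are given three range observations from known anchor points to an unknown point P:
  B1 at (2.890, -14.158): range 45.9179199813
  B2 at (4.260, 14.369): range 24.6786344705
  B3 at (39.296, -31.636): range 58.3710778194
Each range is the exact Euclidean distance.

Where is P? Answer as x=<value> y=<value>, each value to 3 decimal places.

x=26.390 y=25.291

eq1: (x − 2.890)² + (y + 14.158)² = 45.9179199813²
eq2: (x − 4.260)² + (y − 14.369)² = 24.6786344705²
eq3: (x − 39.296)² + (y + 31.636)² = 58.3710778194²
eq2−eq3, eq2−eq1 (x²,y² cancel):
  70.072·x − 92.010·y = -477.751375
  -2.740·x − 57.054·y = -1515.235073
det = 70.072·-57.054 − -92.010·-2.740 = -4249.995288
x = (-477.751375·-57.054 − -92.010·-1515.235073) / -4249.995288 = 26.390418
y = (70.072·-1515.235073 − -477.751375·-2.740) / -4249.995288 = 25.290520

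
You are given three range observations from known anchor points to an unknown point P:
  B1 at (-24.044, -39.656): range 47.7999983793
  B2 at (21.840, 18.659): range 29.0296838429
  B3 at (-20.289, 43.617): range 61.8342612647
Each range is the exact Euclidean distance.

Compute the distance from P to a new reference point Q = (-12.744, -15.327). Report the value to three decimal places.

eq1: (x + 24.044)² + (y + 39.656)² = 47.7999983793²
eq2: (x − 21.840)² + (y − 18.659)² = 29.0296838429²
eq3: (x + 20.289)² + (y − 43.617)² = 61.8342612647²
eq1−eq3, eq1−eq2 (x²,y² cancel):
  7.510·x + 166.546·y = -1375.262083
  91.768·x + 116.630·y = 116.548910
det = 7.510·116.630 − 166.546·91.768 = -14407.702028
x = (-1375.262083·116.630 − 166.546·116.548910) / -14407.702028 = 12.479962
y = (7.510·116.548910 − -1375.262083·91.768) / -14407.702028 = -8.820305
|P − Q| = √((12.479962 − -12.744)² + (-8.820305 − -15.327)²) = 26.049670

26.050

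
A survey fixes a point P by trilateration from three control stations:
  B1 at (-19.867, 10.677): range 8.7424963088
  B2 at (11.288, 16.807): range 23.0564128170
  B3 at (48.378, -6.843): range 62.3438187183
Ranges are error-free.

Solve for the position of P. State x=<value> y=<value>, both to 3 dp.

x=-11.174 y=11.605

eq1: (x + 19.867)² + (y − 10.677)² = 8.7424963088²
eq2: (x − 11.288)² + (y − 16.807)² = 23.0564128170²
eq3: (x − 48.378)² + (y + 6.843)² = 62.3438187183²
eq1−eq3, eq1−eq2 (x²,y² cancel):
  136.490·x − 35.040·y = -1931.758976
  62.310·x + 12.260·y = -553.968755
det = 136.490·12.260 − -35.040·62.310 = 3856.709800
x = (-1931.758976·12.260 − -35.040·-553.968755) / 3856.709800 = -11.173885
y = (136.490·-553.968755 − -1931.758976·62.310) / 3856.709800 = 11.604893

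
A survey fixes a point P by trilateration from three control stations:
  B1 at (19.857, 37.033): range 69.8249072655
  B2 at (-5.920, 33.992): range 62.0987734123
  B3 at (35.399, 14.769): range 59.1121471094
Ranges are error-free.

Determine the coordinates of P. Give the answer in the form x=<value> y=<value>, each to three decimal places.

x=-5.297 y=-28.104

eq1: (x − 19.857)² + (y − 37.033)² = 69.8249072655²
eq2: (x + 5.920)² + (y − 33.992)² = 62.0987734123²
eq3: (x − 35.399)² + (y − 14.769)² = 59.1121471094²
eq2−eq3, eq2−eq1 (x²,y² cancel):
  82.638·x − 38.446·y = 642.721821
  51.554·x + 6.082·y = -444.018941
det = 82.638·6.082 − -38.446·51.554 = 2484.649400
x = (642.721821·6.082 − -38.446·-444.018941) / 2484.649400 = -5.297213
y = (82.638·-444.018941 − 642.721821·51.554) / 2484.649400 = -28.103650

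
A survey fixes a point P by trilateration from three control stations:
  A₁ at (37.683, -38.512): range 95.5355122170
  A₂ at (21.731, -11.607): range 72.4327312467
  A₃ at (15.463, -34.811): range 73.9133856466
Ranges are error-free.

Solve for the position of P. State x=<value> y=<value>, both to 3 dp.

eq1: (x − 37.683)² + (y + 38.512)² = 95.5355122170²
eq2: (x − 21.731)² + (y + 11.607)² = 72.4327312467²
eq3: (x − 15.463)² + (y + 34.811)² = 73.9133856466²
eq2−eq1, eq2−eq3 (x²,y² cancel):
  31.904·x − 53.810·y = -1584.309716
  -12.536·x − 46.408·y = 627.263258
det = 31.904·-46.408 − -53.810·-12.536 = -2155.162992
x = (-1584.309716·-46.408 − -53.810·627.263258) / -2155.162992 = -49.777062
y = (31.904·627.263258 − -1584.309716·-12.536) / -2155.162992 = -0.070204

x=-49.777 y=-0.070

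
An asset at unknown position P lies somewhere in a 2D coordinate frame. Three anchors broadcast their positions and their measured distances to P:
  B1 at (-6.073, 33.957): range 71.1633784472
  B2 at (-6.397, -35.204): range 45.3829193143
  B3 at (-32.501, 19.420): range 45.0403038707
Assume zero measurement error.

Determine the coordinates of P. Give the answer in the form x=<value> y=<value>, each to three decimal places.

x=-49.859 y=-22.141

eq1: (x + 6.073)² + (y − 33.957)² = 71.1633784472²
eq2: (x + 6.397)² + (y + 35.204)² = 45.3829193143²
eq3: (x + 32.501)² + (y − 19.420)² = 45.0403038707²
eq1−eq2, eq1−eq3 (x²,y² cancel):
  -0.648·x − 138.322·y = 3094.901114
  -52.856·x − 29.074·y = 3279.089682
det = -0.648·-29.074 − -138.322·-52.856 = -7292.307680
x = (3094.901114·-29.074 − -138.322·3279.089682) / -7292.307680 = -49.859263
y = (-0.648·3279.089682 − 3094.901114·-52.856) / -7292.307680 = -22.141035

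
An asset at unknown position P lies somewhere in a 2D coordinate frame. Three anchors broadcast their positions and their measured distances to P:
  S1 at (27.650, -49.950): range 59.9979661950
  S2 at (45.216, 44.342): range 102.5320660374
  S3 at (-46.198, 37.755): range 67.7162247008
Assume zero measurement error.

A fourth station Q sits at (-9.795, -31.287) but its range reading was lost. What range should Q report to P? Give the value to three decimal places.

eq1: (x − 27.650)² + (y + 49.950)² = 59.9979661950²
eq2: (x − 45.216)² + (y − 44.342)² = 102.5320660374²
eq3: (x + 46.198)² + (y − 37.755)² = 67.7162247008²
eq2−eq3, eq2−eq1 (x²,y² cancel):
  -182.828·x − 13.174·y = 5476.333087
  -35.132·x − 188.584·y = 6161.893998
det = -182.828·-188.584 − -13.174·-35.132 = 34015.606584
x = (5476.333087·-188.584 − -13.174·6161.893998) / 34015.606584 = -27.974571
y = (-182.828·6161.893998 − 5476.333087·-35.132) / 34015.606584 = -27.463048
|P − Q| = √((-27.974571 − -9.795)² + (-27.463048 − -31.287)²) = 18.577390

18.577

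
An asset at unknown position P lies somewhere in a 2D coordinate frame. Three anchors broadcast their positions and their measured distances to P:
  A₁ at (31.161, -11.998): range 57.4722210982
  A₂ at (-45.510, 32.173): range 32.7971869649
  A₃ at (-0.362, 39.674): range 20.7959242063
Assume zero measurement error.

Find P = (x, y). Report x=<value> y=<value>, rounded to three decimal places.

x=-13.799 y=23.802

eq1: (x − 31.161)² + (y + 11.998)² = 57.4722210982²
eq2: (x + 45.510)² + (y − 32.173)² = 32.7971869649²
eq3: (x + 0.362)² + (y − 39.674)² = 20.7959242063²
eq3−eq1, eq3−eq2 (x²,y² cancel):
  63.046·x − 103.344·y = -3329.783129
  -90.296·x − 15.002·y = 888.919700
det = 63.046·-15.002 − -103.344·-90.296 = -10277.365916
x = (-3329.783129·-15.002 − -103.344·888.919700) / -10277.365916 = -13.799054
y = (63.046·888.919700 − -3329.783129·-90.296) / -10277.365916 = 23.802136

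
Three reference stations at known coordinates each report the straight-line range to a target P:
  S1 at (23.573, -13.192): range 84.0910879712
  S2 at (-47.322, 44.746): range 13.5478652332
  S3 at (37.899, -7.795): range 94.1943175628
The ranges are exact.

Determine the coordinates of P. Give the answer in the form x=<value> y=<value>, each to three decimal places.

x=-47.841 y=31.208

eq1: (x − 23.573)² + (y + 13.192)² = 84.0910879712²
eq2: (x + 47.322)² + (y − 44.746)² = 13.5478652332²
eq3: (x − 37.899)² + (y + 7.795)² = 94.1943175628²
eq1−eq3, eq1−eq2 (x²,y² cancel):
  28.652·x + 10.794·y = -1033.877352
  -141.790·x + 115.876·y = 10399.627431
det = 28.652·115.876 − 10.794·-141.790 = 4850.560412
x = (-1033.877352·115.876 − 10.794·10399.627431) / 4850.560412 = -47.840895
y = (28.652·10399.627431 − -1033.877352·-141.790) / 4850.560412 = 31.208075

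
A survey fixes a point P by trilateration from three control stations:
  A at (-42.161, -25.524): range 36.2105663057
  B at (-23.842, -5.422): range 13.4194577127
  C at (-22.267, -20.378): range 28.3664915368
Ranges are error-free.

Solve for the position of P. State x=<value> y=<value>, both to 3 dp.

x=-27.366 y=7.526

eq1: (x + 42.161)² + (y + 25.524)² = 36.2105663057²
eq2: (x + 23.842)² + (y + 5.422)² = 13.4194577127²
eq3: (x + 22.267)² + (y + 20.378)² = 28.3664915368²
eq2−eq3, eq2−eq1 (x²,y² cancel):
  3.150·x − 29.912·y = -311.332872
  -36.638·x − 40.204·y = 700.062182
det = 3.150·-40.204 − -29.912·-36.638 = -1222.558456
x = (-311.332872·-40.204 − -29.912·700.062182) / -1222.558456 = -27.366452
y = (3.150·700.062182 − -311.332872·-36.638) / -1222.558456 = 7.526362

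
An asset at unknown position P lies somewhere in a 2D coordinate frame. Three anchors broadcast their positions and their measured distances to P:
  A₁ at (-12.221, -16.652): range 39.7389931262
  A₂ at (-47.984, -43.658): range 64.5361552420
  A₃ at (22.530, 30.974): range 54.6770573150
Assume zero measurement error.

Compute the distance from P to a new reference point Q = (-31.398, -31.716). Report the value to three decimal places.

50.244

eq1: (x + 12.221)² + (y + 16.652)² = 39.7389931262²
eq2: (x + 47.984)² + (y + 43.658)² = 64.5361552420²
eq3: (x − 22.530)² + (y − 30.974)² = 54.6770573150²
eq1−eq3, eq1−eq2 (x²,y² cancel):
  69.502·x + 95.252·y = -370.045391
  -71.526·x − 54.012·y = 1196.115516
det = 69.502·-54.012 − 95.252·-71.526 = 3059.052528
x = (-370.045391·-54.012 − 95.252·1196.115516) / 3059.052528 = -30.710654
y = (69.502·1196.115516 − -370.045391·-71.526) / 3059.052528 = 18.523564
|P − Q| = √((-30.710654 − -31.398)² + (18.523564 − -31.716)²) = 50.244265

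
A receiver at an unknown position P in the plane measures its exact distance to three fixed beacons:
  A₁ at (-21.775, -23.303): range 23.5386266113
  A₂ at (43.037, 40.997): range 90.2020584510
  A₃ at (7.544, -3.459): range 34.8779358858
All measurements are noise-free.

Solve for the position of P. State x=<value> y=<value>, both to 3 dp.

eq1: (x + 21.775)² + (y + 23.303)² = 23.5386266113²
eq2: (x − 43.037)² + (y − 40.997)² = 90.2020584510²
eq3: (x − 7.544)² + (y + 3.459)² = 34.8779358858²
eq2−eq3, eq2−eq1 (x²,y² cancel):
  -70.986·x − 88.912·y = 3455.880176
  -129.624·x − 128.600·y = 5066.587462
det = -70.986·-128.600 − -88.912·-129.624 = -2396.329488
x = (3455.880176·-128.600 − -88.912·5066.587462) / -2396.329488 = -2.526461
y = (-70.986·5066.587462 − 3455.880176·-129.624) / -2396.329488 = -36.851458

x=-2.526 y=-36.851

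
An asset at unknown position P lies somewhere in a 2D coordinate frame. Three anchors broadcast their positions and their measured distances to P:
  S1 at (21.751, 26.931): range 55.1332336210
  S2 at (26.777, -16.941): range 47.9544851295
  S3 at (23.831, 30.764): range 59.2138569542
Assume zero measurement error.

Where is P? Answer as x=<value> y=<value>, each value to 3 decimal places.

x=-20.439 y=-8.560

eq1: (x − 21.751)² + (y − 26.931)² = 55.1332336210²
eq2: (x − 26.777)² + (y + 16.941)² = 47.9544851295²
eq3: (x − 23.831)² + (y − 30.764)² = 59.2138569542²
eq3−eq2, eq3−eq1 (x²,y² cancel):
  5.892·x − 95.410·y = 696.313164
  -4.160·x − 7.666·y = 150.651911
det = 5.892·-7.666 − -95.410·-4.160 = -442.073672
x = (696.313164·-7.666 − -95.410·150.651911) / -442.073672 = -20.439494
y = (5.892·150.651911 − 696.313164·-4.160) / -442.073672 = -8.560347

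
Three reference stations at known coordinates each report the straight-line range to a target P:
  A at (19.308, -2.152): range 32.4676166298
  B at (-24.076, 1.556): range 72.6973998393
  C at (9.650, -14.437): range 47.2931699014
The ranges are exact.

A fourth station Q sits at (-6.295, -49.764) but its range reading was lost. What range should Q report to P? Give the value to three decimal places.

83.332

eq1: (x − 19.308)² + (y + 2.152)² = 32.4676166298²
eq2: (x + 24.076)² + (y − 1.556)² = 72.6973998393²
eq3: (x − 9.650)² + (y + 14.437)² = 47.2931699014²
eq2−eq1, eq2−eq3 (x²,y² cancel):
  86.768·x − 7.416·y = 4026.120870
  67.452·x − 31.986·y = 2767.742581
det = 86.768·-31.986 − -7.416·67.452 = -2275.137216
x = (4026.120870·-31.986 − -7.416·2767.742581) / -2275.137216 = 47.581272
y = (86.768·2767.742581 − 4026.120870·67.452) / -2275.137216 = 13.809460
|P − Q| = √((47.581272 − -6.295)² + (13.809460 − -49.764)²) = 83.332092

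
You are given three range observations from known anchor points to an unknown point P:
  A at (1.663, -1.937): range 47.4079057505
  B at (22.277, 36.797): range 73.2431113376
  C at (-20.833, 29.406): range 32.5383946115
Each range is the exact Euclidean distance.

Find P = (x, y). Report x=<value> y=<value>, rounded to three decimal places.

eq1: (x − 1.663)² + (y + 1.937)² = 47.4079057505²
eq2: (x − 22.277)² + (y − 36.797)² = 73.2431113376²
eq3: (x + 20.833)² + (y − 29.406)² = 32.5383946115²
eq3−eq2, eq3−eq1 (x²,y² cancel):
  86.220·x + 14.782·y = -3754.249022
  44.992·x − 62.686·y = -2480.971591
det = 86.220·-62.686 − 14.782·44.992 = -6069.858664
x = (-3754.249022·-62.686 − 14.782·-2480.971591) / -6069.858664 = -44.813659
y = (86.220·-2480.971591 − -3754.249022·44.992) / -6069.858664 = 7.413385

x=-44.814 y=7.413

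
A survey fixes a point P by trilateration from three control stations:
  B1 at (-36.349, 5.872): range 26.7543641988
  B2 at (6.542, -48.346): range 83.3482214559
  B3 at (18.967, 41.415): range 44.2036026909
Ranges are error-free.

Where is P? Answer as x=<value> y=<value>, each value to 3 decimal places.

eq1: (x + 36.349)² + (y − 5.872)² = 26.7543641988²
eq2: (x − 6.542)² + (y + 48.346)² = 83.3482214559²
eq3: (x − 18.967)² + (y − 41.415)² = 44.2036026909²
eq3−eq2, eq3−eq1 (x²,y² cancel):
  -24.850·x − 179.522·y = -4687.783363
  -110.632·x − 71.086·y = 518.943358
det = -24.850·-71.086 − -179.522·-110.632 = -18094.390804
x = (-4687.783363·-71.086 − -179.522·518.943358) / -18094.390804 = -23.565177
y = (-24.850·518.943358 − -4687.783363·-110.632) / -18094.390804 = 29.374550

x=-23.565 y=29.375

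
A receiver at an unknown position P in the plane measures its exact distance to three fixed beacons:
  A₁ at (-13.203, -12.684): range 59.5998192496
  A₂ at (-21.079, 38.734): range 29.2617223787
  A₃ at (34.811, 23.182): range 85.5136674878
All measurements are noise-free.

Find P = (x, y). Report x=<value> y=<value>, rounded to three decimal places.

eq1: (x + 13.203)² + (y + 12.684)² = 59.5998192496²
eq2: (x + 21.079)² + (y − 38.734)² = 29.2617223787²
eq3: (x − 34.811)² + (y − 23.182)² = 85.5136674878²
eq2−eq1, eq2−eq3 (x²,y² cancel):
  15.752·x − 102.836·y = -4305.333990
  111.780·x − 31.104·y = -6651.775083
det = 15.752·-31.104 − -102.836·111.780 = 11005.057872
x = (-4305.333990·-31.104 − -102.836·-6651.775083) / 11005.057872 = -49.988727
y = (15.752·-6651.775083 − -4305.333990·111.780) / 11005.057872 = 34.208950

x=-49.989 y=34.209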